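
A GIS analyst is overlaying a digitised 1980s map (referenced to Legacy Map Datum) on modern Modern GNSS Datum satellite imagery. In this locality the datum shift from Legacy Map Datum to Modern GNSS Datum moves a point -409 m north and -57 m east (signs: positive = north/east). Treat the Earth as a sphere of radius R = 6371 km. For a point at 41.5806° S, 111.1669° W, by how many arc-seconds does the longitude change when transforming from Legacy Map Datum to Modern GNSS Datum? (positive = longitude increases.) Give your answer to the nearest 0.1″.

At latitude -41.5806°, cos φ = 0.748023.
One radian of longitude at latitude φ spans R cos φ, so Δλ = ΔE / (R cos φ) = -57.0 / (6371000 × 0.748023) = -1.1961e-05 rad = -2.467″.

Δλ = -2.5″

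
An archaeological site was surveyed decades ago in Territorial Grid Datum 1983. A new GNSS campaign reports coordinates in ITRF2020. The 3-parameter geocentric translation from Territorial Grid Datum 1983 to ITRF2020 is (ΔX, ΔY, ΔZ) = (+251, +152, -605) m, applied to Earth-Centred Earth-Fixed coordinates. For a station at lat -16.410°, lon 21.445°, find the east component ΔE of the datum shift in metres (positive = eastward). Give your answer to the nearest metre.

ΔE = 50 m

The local east axis at (φ, λ) is (−sin λ, cos λ, 0), so ΔE = −sin(21.445°)·251 + cos(21.445°)·152 = 49.71 m.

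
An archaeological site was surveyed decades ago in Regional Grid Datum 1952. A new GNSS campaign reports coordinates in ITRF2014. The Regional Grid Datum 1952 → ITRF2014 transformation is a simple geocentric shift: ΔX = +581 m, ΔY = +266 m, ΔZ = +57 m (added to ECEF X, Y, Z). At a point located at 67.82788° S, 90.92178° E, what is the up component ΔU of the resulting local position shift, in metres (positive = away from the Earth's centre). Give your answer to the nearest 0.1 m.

ΔU = 44.1 m

At φ = -67.82788°, λ = 90.92178°: sin φ = -0.926054, cos φ = 0.377390, sin λ = 0.999871, cos λ = -0.016087.
ΔU = cos φ cos λ·ΔX + cos φ sin λ·ΔY + sin φ·ΔZ = (0.377390)(-0.016087)(581) + (0.377390)(0.999871)(266) + (-0.926054)(57) = 44.06 m.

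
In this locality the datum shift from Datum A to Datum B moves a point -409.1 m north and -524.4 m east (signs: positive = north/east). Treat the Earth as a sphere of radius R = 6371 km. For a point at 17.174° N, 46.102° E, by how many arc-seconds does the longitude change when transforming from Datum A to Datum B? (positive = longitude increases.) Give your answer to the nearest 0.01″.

Δλ = -17.77″

At latitude 17.174°, cos φ = 0.955412.
One radian of longitude at latitude φ spans R cos φ, so Δλ = ΔE / (R cos φ) = -524.4 / (6371000 × 0.955412) = -8.6152e-05 rad = -17.770″.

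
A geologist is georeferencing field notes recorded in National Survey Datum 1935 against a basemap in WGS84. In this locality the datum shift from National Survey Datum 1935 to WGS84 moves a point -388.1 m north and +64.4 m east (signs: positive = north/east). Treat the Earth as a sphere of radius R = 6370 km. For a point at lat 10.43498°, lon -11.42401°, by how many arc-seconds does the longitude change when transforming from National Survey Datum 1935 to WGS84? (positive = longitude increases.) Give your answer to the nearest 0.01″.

At latitude 10.43498°, cos φ = 0.983461.
One radian of longitude at latitude φ spans R cos φ, so Δλ = ΔE / (R cos φ) = 64.4 / (6370000 × 0.983461) = 1.0280e-05 rad = 2.120″.

Δλ = 2.12″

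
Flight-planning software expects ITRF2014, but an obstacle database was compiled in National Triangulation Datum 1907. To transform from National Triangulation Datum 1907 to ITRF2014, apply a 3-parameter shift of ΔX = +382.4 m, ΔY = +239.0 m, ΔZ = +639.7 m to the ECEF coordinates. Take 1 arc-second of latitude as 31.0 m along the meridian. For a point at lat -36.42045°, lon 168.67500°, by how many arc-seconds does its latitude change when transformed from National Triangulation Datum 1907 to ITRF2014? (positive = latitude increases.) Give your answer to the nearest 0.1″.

sin φ = -0.593706, cos φ = 0.804682, sin λ = 0.196374, cos λ = -0.980529.
North component: ΔN = −sin φ cos λ·ΔX − sin φ sin λ·ΔY + cos φ·ΔZ = −(-0.593706)(-0.980529)(382.4) − (-0.593706)(0.196374)(239.0) + (0.804682)(639.7) = 320.01 m.
1° of latitude spans 3600 × 31.00 = 111600 m, so Δφ = 320.01 / 111600 × 3600 = 10.323″.

Δφ = 10.3″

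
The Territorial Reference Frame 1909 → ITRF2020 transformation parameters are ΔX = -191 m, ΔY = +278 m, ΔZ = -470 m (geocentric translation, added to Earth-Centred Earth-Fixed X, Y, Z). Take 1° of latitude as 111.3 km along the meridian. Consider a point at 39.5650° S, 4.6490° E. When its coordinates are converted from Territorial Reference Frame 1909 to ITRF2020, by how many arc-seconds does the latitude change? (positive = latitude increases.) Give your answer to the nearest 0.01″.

Δφ = -15.18″

sin φ = -0.636953, cos φ = 0.770902, sin λ = 0.081051, cos λ = 0.996710.
North component: ΔN = −sin φ cos λ·ΔX − sin φ sin λ·ΔY + cos φ·ΔZ = −(-0.636953)(0.996710)(-191) − (-0.636953)(0.081051)(278) + (0.770902)(-470) = -469.23 m.
1° of latitude spans 111300 m, so Δφ = -469.23 / 111300 × 3600 = -15.177″.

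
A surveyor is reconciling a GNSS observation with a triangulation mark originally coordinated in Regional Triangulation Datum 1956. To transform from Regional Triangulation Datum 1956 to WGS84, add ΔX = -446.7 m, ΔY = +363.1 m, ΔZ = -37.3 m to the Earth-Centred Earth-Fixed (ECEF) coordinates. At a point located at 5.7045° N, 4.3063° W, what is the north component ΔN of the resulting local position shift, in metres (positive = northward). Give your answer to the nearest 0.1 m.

The local north axis is (−sin φ cos λ, −sin φ sin λ, cos φ), giving ΔN = 44.276 + 2.710 − 37.115 = 9.87 m.

ΔN = 9.9 m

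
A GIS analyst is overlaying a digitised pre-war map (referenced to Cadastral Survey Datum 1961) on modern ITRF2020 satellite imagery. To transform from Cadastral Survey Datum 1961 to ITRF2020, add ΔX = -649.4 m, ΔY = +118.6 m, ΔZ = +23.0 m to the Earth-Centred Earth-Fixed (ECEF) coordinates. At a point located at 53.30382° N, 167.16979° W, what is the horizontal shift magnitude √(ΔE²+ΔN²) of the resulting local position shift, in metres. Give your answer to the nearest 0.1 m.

539.5 m

At φ = 53.30382°, λ = -167.16979°: sin φ = 0.801815, cos φ = 0.597572, sin λ = -0.222063, cos λ = -0.975032.
ΔE = −sin λ·ΔX + cos λ·ΔY = −(-0.222063)·(-649.4) + (-0.975032)·(118.6) = -259.85 m.
ΔN = −sin φ cos λ·ΔX − sin φ sin λ·ΔY + cos φ·ΔZ = −(0.801815)(-0.975032)(-649.4) − (0.801815)(-0.222063)(118.6) + (0.597572)(23.0) = -472.84 m.
Horizontal magnitude = √(ΔE² + ΔN²) = √((-259.85)² + (-472.84)²) = 539.53 m.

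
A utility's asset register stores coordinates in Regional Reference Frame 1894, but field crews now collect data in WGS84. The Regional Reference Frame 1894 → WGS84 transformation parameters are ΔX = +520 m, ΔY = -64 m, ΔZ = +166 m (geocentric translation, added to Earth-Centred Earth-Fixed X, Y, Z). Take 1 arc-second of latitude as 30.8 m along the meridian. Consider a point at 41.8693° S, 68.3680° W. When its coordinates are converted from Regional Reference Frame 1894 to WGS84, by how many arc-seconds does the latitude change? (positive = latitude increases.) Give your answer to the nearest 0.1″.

sin φ = -0.667434, cos φ = 0.744669, sin λ = -0.929571, cos λ = 0.368644.
North component: ΔN = −sin φ cos λ·ΔX − sin φ sin λ·ΔY + cos φ·ΔZ = −(-0.667434)(0.368644)(520) − (-0.667434)(-0.929571)(-64) + (0.744669)(166) = 291.27 m.
1° of latitude spans 3600 × 30.80 = 110880 m, so Δφ = 291.27 / 110880 × 3600 = 9.457″.

Δφ = 9.5″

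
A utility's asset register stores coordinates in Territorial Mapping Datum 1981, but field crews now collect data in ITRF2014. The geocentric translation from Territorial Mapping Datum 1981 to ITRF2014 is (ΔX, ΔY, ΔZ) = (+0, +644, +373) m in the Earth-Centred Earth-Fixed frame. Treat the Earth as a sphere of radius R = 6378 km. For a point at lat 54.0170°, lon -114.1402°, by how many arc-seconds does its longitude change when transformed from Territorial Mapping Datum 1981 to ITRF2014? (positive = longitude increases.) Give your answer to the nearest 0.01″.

sin φ = 0.809191, cos φ = 0.587545, sin λ = -0.912547, cos λ = -0.408971.
East component: ΔE = −sin λ·ΔX + cos λ·ΔY = −(-0.912547)(0) + (-0.408971)(644) = -263.38 m.
1° of latitude spans πR/180 = 111317 m; at latitude φ, 1° of longitude spans that × cos φ = 65403.8 m, so Δλ = -263.38 / 65403.8 × 3600 = -14.497″.

Δλ = -14.50″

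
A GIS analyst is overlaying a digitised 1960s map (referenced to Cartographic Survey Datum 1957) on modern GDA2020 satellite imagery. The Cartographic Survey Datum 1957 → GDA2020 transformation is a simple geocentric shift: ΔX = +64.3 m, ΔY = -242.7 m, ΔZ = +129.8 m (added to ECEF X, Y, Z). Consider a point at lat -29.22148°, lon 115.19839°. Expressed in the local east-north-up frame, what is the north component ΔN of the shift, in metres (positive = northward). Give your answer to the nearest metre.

ΔN = -7 m

The local north axis is (−sin φ cos λ, −sin φ sin λ, cos φ), giving ΔN = -13.365 − 107.208 + 113.282 = -7.29 m.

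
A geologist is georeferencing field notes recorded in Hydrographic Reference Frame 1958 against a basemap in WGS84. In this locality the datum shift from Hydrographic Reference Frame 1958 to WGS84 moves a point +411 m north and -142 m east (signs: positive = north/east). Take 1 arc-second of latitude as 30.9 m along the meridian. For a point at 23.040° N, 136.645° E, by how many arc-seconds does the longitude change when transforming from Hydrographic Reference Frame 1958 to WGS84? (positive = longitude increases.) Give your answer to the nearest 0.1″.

Δλ = -5.0″

At latitude 23.040°, cos φ = 0.920232.
1″ of longitude at this latitude = 30.90 × cos φ = 28.4352 m, so Δλ = -142.0 / 28.4352 = -4.994″.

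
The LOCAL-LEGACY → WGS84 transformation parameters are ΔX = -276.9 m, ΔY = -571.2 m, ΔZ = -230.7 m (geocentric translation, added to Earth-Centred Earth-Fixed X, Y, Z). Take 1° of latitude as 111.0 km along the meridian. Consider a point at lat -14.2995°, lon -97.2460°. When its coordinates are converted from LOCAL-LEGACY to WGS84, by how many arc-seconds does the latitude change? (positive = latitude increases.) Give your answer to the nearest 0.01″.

sin φ = -0.246991, cos φ = 0.969018, sin λ = -0.992014, cos λ = -0.126130.
North component: ΔN = −sin φ cos λ·ΔX − sin φ sin λ·ΔY + cos φ·ΔZ = −(-0.246991)(-0.126130)(-276.9) − (-0.246991)(-0.992014)(-571.2) + (0.969018)(-230.7) = -74.97 m.
1° of latitude spans 111000 m, so Δφ = -74.97 / 111000 × 3600 = -2.432″.

Δφ = -2.43″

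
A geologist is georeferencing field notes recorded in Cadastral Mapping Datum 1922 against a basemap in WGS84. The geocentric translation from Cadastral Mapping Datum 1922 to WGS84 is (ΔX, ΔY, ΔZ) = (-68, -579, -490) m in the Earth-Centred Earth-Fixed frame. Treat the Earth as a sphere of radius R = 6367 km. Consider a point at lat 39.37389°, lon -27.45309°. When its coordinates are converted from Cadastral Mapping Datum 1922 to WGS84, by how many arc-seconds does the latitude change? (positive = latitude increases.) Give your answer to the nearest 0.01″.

Δφ = -16.52″

sin φ = 0.634378, cos φ = 0.773023, sin λ = -0.461022, cos λ = 0.887389.
North component: ΔN = −sin φ cos λ·ΔX − sin φ sin λ·ΔY + cos φ·ΔZ = −(0.634378)(0.887389)(-68) − (0.634378)(-0.461022)(-579) + (0.773023)(-490) = -509.84 m.
1° of latitude spans πR/180 = 111125 m, so Δφ = -509.84 / 111125 × 3600 = -16.517″.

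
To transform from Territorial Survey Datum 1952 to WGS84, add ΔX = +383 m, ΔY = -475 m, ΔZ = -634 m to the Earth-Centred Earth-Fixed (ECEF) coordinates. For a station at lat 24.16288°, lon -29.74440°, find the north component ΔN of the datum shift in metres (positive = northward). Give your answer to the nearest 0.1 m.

The local north axis is (−sin φ cos λ, −sin φ sin λ, cos φ), giving ΔN = -136.119 − 96.464 − 578.452 = -811.04 m.

ΔN = -811.0 m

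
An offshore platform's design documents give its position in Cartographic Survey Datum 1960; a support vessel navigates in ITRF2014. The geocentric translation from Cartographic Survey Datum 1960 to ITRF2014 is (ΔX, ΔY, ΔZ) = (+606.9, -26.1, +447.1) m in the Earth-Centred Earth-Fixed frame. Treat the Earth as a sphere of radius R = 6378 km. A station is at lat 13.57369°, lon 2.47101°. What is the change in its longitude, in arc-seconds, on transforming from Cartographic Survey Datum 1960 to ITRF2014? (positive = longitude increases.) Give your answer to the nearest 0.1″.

sin φ = 0.234696, cos φ = 0.972069, sin λ = 0.043114, cos λ = 0.999070.
East component: ΔE = −sin λ·ΔX + cos λ·ΔY = −(0.043114)(606.9) + (0.999070)(-26.1) = -52.24 m.
1° of latitude spans πR/180 = 111317 m; at latitude φ, 1° of longitude spans that × cos φ = 108207.9 m, so Δλ = -52.24 / 108207.9 × 3600 = -1.738″.

Δλ = -1.7″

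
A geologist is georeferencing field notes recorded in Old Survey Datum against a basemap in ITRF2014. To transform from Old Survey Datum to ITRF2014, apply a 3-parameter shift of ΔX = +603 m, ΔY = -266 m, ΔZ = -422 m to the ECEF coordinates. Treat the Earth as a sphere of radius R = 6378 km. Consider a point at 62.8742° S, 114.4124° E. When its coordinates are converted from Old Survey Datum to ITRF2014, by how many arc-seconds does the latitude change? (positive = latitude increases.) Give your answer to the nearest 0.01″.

sin φ = -0.890008, cos φ = 0.455946, sin λ = 0.910594, cos λ = -0.413302.
North component: ΔN = −sin φ cos λ·ΔX − sin φ sin λ·ΔY + cos φ·ΔZ = −(-0.890008)(-0.413302)(603) − (-0.890008)(0.910594)(-266) + (0.455946)(-422) = -629.79 m.
1° of latitude spans πR/180 = 111317 m, so Δφ = -629.79 / 111317 × 3600 = -20.368″.

Δφ = -20.37″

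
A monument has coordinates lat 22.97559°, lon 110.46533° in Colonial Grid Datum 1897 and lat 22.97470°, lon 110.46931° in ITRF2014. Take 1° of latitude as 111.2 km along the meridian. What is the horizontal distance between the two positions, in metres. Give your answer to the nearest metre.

419 m

Δφ = 22.97470° − 22.97559° = -0.00089°; Δλ = 110.46931° − 110.46533° = +0.00398°.
ΔN = Δφ × 111200 = -99.0 m; ΔE = Δλ × 111200 × cos(22.97559°) = +0.00398 × 111200 × 0.920671 = 407.5 m.
Distance = √(ΔE² + ΔN²) = √(407.5² + (-99.0)²) = 419.3 m.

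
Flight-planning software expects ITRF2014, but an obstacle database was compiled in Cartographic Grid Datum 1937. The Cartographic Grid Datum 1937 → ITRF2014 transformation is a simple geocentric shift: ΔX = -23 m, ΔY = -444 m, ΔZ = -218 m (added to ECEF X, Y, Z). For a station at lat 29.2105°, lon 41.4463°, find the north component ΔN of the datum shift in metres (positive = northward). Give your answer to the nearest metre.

ΔN = -38 m

At φ = 29.2105°, λ = 41.4463°: sin φ = 0.488020, cos φ = 0.872833, sin λ = 0.661918, cos λ = 0.749576.
ΔN = −sin φ cos λ·ΔX − sin φ sin λ·ΔY + cos φ·ΔZ = −(0.488020)(0.749576)(-23) − (0.488020)(0.661918)(-444) + (0.872833)(-218) = -38.44 m.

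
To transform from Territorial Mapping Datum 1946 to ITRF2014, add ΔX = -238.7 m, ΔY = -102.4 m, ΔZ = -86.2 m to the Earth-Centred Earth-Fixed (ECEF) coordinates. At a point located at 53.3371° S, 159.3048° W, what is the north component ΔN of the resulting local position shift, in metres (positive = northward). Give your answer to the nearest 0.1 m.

ΔN = 156.7 m

At φ = -53.3371°, λ = -159.3048°: sin φ = -0.802162, cos φ = 0.597106, sin λ = -0.353396, cos λ = -0.935474.
ΔN = −sin φ cos λ·ΔX − sin φ sin λ·ΔY + cos φ·ΔZ = −(-0.802162)(-0.935474)(-238.7) − (-0.802162)(-0.353396)(-102.4) + (0.597106)(-86.2) = 156.68 m.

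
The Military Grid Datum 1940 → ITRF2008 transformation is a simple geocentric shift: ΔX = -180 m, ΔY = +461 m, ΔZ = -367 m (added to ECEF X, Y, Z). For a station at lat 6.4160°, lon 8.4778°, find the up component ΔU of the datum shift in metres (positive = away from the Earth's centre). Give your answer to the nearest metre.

ΔU = -150 m

The local up (radial) axis is (cos φ cos λ, cos φ sin λ, sin φ), giving ΔU = -176.918 + 67.538 − 41.011 = -150.39 m.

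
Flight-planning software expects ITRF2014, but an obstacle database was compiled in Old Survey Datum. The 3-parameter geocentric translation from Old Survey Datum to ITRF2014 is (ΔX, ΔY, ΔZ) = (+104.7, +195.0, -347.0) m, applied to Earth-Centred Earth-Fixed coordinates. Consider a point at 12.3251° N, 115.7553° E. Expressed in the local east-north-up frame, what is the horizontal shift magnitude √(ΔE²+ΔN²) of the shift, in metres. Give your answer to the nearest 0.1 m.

At φ = 12.3251°, λ = 115.7553°: sin φ = 0.213458, cos φ = 0.976952, sin λ = 0.900658, cos λ = -0.434529.
ΔE = −sin λ·ΔX + cos λ·ΔY = −(0.900658)·(104.7) + (-0.434529)·(195.0) = -179.03 m.
ΔN = −sin φ cos λ·ΔX − sin φ sin λ·ΔY + cos φ·ΔZ = −(0.213458)(-0.434529)(104.7) − (0.213458)(0.900658)(195.0) + (0.976952)(-347.0) = -366.78 m.
Horizontal magnitude = √(ΔE² + ΔN²) = √((-179.03)² + (-366.78)²) = 408.14 m.

408.1 m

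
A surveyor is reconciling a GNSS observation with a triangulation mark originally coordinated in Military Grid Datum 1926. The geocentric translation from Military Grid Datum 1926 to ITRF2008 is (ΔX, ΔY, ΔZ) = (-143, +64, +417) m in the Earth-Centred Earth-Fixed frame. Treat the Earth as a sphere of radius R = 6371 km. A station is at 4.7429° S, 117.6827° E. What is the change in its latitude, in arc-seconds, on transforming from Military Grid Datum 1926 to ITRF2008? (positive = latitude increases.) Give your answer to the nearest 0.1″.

Δφ = 13.8″

sin φ = -0.082685, cos φ = 0.996576, sin λ = 0.885534, cos λ = -0.464575.
North component: ΔN = −sin φ cos λ·ΔX − sin φ sin λ·ΔY + cos φ·ΔZ = −(-0.082685)(-0.464575)(-143) − (-0.082685)(0.885534)(64) + (0.996576)(417) = 425.75 m.
1° of latitude spans πR/180 = 111195 m, so Δφ = 425.75 / 111195 × 3600 = 13.784″.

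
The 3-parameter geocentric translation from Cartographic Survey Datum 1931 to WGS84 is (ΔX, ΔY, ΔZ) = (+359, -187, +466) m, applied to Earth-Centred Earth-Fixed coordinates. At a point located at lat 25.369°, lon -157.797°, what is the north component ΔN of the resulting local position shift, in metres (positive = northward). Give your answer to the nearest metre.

The local north axis is (−sin φ cos λ, −sin φ sin λ, cos φ), giving ΔN = 142.407 − 30.276 + 421.062 = 533.19 m.

ΔN = 533 m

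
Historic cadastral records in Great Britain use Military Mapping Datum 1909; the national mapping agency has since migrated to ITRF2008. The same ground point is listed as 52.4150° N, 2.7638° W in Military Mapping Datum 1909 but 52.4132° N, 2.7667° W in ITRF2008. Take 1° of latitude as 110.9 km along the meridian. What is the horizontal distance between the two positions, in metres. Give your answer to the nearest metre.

280 m

Δφ = 52.4132° − 52.4150° = -0.0018°; Δλ = -2.7667° − -2.7638° = -0.0029°.
ΔN = Δφ × 110900 = -199.6 m; ΔE = Δλ × 110900 × cos(52.4150°) = -0.0029 × 110900 × 0.609938 = -196.2 m.
Distance = √(ΔE² + ΔN²) = √((-196.2)² + (-199.6)²) = 279.9 m.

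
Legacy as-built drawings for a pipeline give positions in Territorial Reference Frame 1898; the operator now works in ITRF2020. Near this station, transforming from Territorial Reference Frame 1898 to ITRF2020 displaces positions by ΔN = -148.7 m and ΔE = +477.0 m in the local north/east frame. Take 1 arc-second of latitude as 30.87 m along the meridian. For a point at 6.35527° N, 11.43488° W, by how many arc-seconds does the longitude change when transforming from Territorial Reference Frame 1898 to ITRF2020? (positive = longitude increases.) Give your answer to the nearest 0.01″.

Δλ = 15.55″

At latitude 6.35527°, cos φ = 0.993855.
1″ of longitude at this latitude = 30.87 × cos φ = 30.6803 m, so Δλ = 477.0 / 30.6803 = 15.547″.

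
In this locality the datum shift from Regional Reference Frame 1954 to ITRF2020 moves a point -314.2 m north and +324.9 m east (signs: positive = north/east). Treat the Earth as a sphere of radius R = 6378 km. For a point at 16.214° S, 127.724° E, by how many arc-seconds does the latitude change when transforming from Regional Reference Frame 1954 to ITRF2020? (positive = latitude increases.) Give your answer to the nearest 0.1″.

On a sphere of radius R, 1 rad of latitude = R, so Δφ = ΔN / R = -314.2 / 6378000 = -4.9263e-05 rad = -10.161″.

Δφ = -10.2″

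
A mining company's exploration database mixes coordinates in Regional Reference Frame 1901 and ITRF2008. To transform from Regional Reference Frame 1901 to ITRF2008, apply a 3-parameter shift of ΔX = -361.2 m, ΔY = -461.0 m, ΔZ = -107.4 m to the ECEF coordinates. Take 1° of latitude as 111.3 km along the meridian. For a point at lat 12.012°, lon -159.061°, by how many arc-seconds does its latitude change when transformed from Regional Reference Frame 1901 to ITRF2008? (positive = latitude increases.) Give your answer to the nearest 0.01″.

Δφ = -6.78″

sin φ = 0.208117, cos φ = 0.978104, sin λ = -0.357374, cos λ = -0.933961.
North component: ΔN = −sin φ cos λ·ΔX − sin φ sin λ·ΔY + cos φ·ΔZ = −(0.208117)(-0.933961)(-361.2) − (0.208117)(-0.357374)(-461.0) + (0.978104)(-107.4) = -209.54 m.
1° of latitude spans 111300 m, so Δφ = -209.54 / 111300 × 3600 = -6.778″.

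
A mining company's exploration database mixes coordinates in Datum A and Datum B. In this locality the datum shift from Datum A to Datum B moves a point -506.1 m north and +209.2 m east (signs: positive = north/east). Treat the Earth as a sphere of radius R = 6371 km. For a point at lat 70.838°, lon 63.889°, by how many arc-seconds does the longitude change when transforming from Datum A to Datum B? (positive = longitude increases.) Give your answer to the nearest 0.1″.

At latitude 70.838°, cos φ = 0.328240.
One radian of longitude at latitude φ spans R cos φ, so Δλ = ΔE / (R cos φ) = 209.2 / (6371000 × 0.328240) = 1.0004e-04 rad = 20.634″.

Δλ = 20.6″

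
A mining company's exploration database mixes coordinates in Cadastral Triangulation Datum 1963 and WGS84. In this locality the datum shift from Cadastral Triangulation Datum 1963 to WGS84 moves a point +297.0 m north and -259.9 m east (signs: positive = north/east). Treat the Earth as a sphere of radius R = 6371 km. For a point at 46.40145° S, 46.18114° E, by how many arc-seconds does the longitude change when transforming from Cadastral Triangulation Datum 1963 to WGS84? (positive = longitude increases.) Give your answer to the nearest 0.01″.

At latitude -46.40145°, cos φ = 0.689601.
One radian of longitude at latitude φ spans R cos φ, so Δλ = ΔE / (R cos φ) = -259.9 / (6371000 × 0.689601) = -5.9156e-05 rad = -12.202″.

Δλ = -12.20″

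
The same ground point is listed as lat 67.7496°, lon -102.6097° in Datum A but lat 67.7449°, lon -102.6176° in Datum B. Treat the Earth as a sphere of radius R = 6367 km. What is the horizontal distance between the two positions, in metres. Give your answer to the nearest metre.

619 m

Δφ = 67.7449° − 67.7496° = -0.0047°; Δλ = -102.6176° − -102.6097° = -0.0079°.
1° along a meridian = πR/180 = 111125 m.
ΔN = Δφ × 111125 = -522.3 m; ΔE = Δλ × 111125 × cos(67.7496°) = -0.0079 × 111125 × 0.378655 = -332.4 m.
Distance = √(ΔE² + ΔN²) = √((-332.4)² + (-522.3)²) = 619.1 m.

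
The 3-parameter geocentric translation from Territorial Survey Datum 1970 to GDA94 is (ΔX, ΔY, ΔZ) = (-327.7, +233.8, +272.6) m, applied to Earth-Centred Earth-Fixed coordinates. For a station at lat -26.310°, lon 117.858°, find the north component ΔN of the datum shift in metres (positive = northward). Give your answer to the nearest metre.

ΔN = 404 m

The local north axis is (−sin φ cos λ, −sin φ sin λ, cos φ), giving ΔN = 67.871 + 91.617 + 244.361 = 403.85 m.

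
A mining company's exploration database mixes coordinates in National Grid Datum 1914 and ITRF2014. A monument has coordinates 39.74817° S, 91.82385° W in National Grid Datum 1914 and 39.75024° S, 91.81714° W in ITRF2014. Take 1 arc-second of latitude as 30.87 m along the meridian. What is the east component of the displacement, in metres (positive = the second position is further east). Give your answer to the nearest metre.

ΔE = 573 m

Δφ = -39.75024° − -39.74817° = -0.00207°; Δλ = -91.81714° − -91.82385° = +0.00671°.
1° of latitude = 3600 × 30.87 = 111132 m.
ΔN = Δφ × 111132 = -230.0 m; ΔE = Δλ × 111132 × cos(-39.74817°) = +0.00671 × 111132 × 0.768862 = 573.3 m.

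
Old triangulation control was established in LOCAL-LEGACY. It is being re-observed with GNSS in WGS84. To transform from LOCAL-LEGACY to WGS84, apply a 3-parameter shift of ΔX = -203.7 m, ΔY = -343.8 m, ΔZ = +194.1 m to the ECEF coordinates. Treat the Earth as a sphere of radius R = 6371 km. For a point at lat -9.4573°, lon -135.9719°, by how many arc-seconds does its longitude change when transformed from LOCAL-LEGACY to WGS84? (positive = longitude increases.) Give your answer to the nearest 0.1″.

sin φ = -0.164313, cos φ = 0.986408, sin λ = -0.695011, cos λ = -0.718999.
East component: ΔE = −sin λ·ΔX + cos λ·ΔY = −(-0.695011)(-203.7) + (-0.718999)(-343.8) = 105.62 m.
1° of latitude spans πR/180 = 111195 m; at latitude φ, 1° of longitude spans that × cos φ = 109683.6 m, so Δλ = 105.62 / 109683.6 × 3600 = 3.467″.

Δλ = 3.5″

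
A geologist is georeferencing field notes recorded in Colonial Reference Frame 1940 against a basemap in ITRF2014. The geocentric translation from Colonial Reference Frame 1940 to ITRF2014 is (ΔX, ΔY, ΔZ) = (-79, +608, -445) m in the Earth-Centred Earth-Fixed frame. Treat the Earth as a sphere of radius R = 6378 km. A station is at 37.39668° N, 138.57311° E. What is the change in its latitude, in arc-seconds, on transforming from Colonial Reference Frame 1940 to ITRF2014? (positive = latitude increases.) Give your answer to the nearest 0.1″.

sin φ = 0.607330, cos φ = 0.794450, sin λ = 0.661664, cos λ = -0.749801.
North component: ΔN = −sin φ cos λ·ΔX − sin φ sin λ·ΔY + cos φ·ΔZ = −(0.607330)(-0.749801)(-79) − (0.607330)(0.661664)(608) + (0.794450)(-445) = -633.83 m.
1° of latitude spans πR/180 = 111317 m, so Δφ = -633.83 / 111317 × 3600 = -20.498″.

Δφ = -20.5″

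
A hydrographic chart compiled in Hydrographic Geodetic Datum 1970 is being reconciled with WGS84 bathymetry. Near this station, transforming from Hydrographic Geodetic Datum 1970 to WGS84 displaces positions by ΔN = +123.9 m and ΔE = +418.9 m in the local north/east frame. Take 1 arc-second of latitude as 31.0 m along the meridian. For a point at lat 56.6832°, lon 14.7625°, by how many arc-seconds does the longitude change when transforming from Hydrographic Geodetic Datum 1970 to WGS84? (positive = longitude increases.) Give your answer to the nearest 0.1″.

At latitude 56.6832°, cos φ = 0.549268.
1″ of longitude at this latitude = 31.00 × cos φ = 17.0273 m, so Δλ = 418.9 / 17.0273 = 24.602″.

Δλ = 24.6″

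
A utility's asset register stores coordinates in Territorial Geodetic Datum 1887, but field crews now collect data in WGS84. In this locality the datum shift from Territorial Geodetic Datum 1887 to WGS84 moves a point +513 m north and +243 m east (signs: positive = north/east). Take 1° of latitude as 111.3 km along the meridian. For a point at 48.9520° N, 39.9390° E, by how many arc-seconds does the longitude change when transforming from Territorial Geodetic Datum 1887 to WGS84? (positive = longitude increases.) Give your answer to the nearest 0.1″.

Δλ = 12.0″

At latitude 48.9520°, cos φ = 0.656691.
1° of longitude at this latitude = 111.3 × cos φ = 73.09 km, so Δλ = 243.0 / 73089.7 = 0.0033247° = 11.969″.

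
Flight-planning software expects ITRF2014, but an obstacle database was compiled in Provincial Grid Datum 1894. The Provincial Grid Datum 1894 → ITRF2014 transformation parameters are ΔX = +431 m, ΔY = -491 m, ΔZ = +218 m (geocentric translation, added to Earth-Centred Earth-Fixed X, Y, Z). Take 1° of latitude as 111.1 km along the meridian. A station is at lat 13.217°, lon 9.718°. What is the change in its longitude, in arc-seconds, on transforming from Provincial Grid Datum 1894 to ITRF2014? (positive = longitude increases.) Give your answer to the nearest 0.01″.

sin φ = 0.228640, cos φ = 0.973511, sin λ = 0.168799, cos λ = 0.985650.
East component: ΔE = −sin λ·ΔX + cos λ·ΔY = −(0.168799)(431) + (0.985650)(-491) = -556.71 m.
1° of latitude spans 111100 m; at latitude φ, 1° of longitude spans that × cos φ = 108157.1 m, so Δλ = -556.71 / 108157.1 × 3600 = -18.530″.

Δλ = -18.53″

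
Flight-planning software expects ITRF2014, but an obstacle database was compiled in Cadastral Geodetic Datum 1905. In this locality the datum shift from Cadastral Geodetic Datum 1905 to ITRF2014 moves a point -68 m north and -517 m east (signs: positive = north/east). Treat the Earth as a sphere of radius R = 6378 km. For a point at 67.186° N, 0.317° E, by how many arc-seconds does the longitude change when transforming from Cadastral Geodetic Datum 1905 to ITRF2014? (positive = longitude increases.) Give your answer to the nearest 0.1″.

Δλ = -43.1″

At latitude 67.186°, cos φ = 0.387741.
One radian of longitude at latitude φ spans R cos φ, so Δλ = ΔE / (R cos φ) = -517.0 / (6378000 × 0.387741) = -2.0906e-04 rad = -43.121″.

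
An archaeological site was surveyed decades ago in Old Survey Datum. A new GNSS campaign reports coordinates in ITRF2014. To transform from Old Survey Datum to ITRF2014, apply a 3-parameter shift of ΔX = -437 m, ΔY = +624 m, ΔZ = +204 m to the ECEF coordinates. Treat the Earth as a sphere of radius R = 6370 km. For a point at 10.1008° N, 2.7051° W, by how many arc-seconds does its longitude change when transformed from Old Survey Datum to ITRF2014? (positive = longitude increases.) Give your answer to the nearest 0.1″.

sin φ = 0.175380, cos φ = 0.984501, sin λ = -0.047195, cos λ = 0.998886.
East component: ΔE = −sin λ·ΔX + cos λ·ΔY = −(-0.047195)(-437) + (0.998886)(624) = 602.68 m.
1° of latitude spans πR/180 = 111177 m; at latitude φ, 1° of longitude spans that × cos φ = 109454.3 m, so Δλ = 602.68 / 109454.3 × 3600 = 19.822″.

Δλ = 19.8″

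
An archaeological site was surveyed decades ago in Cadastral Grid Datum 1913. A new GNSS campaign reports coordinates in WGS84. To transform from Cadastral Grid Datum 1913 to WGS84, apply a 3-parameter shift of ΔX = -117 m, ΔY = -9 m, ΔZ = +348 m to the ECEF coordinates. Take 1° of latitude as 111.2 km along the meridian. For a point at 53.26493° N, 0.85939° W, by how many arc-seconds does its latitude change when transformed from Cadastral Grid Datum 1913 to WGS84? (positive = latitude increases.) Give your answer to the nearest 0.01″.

Δφ = 9.77″

sin φ = 0.801410, cos φ = 0.598116, sin λ = -0.014999, cos λ = 0.999888.
North component: ΔN = −sin φ cos λ·ΔX − sin φ sin λ·ΔY + cos φ·ΔZ = −(0.801410)(0.999888)(-117) − (0.801410)(-0.014999)(-9) + (0.598116)(348) = 301.79 m.
1° of latitude spans 111200 m, so Δφ = 301.79 / 111200 × 3600 = 9.770″.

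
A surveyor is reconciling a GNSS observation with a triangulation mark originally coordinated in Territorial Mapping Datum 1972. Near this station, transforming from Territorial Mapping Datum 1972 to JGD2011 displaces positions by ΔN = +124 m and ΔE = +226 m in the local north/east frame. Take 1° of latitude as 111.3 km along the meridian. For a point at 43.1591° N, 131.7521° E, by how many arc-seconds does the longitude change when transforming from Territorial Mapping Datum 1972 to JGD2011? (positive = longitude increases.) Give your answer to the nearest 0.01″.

Δλ = 10.02″

At latitude 43.1591°, cos φ = 0.729457.
1° of longitude at this latitude = 111.3 × cos φ = 81.19 km, so Δλ = 226.0 / 81188.6 = 0.0027836° = 10.021″.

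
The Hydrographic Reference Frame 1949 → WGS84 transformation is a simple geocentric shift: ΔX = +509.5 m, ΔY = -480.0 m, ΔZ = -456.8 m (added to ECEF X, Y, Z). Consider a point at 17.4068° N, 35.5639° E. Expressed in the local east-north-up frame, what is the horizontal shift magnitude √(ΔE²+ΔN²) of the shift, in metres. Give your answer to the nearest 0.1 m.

835.8 m

The local east axis at (φ, λ) is (−sin λ, cos λ, 0), so ΔE = −sin(35.5639°)·509.5 + cos(35.5639°)·(-480.0) = -686.79 m.
The local north axis is (−sin φ cos λ, −sin φ sin λ, cos φ), giving ΔN = -123.988 + 83.516 − 435.881 = -476.35 m.
Horizontal magnitude = √(ΔE² + ΔN²) = √((-686.79)² + (-476.35)²) = 835.82 m.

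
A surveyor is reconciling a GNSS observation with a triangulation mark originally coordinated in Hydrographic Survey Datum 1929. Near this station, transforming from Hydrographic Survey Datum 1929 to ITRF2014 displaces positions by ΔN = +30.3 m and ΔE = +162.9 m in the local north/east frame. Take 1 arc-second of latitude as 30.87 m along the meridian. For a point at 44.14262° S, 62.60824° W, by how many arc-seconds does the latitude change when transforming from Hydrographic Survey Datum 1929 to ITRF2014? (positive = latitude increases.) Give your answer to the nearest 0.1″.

Δφ = 1.0″

1″ of latitude = 30.87 m, so Δφ = 30.3 / 30.87 = 0.982″.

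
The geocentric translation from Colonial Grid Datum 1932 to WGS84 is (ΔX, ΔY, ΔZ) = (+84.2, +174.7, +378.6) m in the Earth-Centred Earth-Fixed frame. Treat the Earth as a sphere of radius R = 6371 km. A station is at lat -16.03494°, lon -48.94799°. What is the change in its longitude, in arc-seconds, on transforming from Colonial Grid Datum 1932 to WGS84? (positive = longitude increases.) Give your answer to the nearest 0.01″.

Δλ = 6.00″

sin φ = -0.276223, cos φ = 0.961093, sin λ = -0.754114, cos λ = 0.656744.
East component: ΔE = −sin λ·ΔX + cos λ·ΔY = −(-0.754114)(84.2) + (0.656744)(174.7) = 178.23 m.
1° of latitude spans πR/180 = 111195 m; at latitude φ, 1° of longitude spans that × cos φ = 106868.7 m, so Δλ = 178.23 / 106868.7 × 3600 = 6.004″.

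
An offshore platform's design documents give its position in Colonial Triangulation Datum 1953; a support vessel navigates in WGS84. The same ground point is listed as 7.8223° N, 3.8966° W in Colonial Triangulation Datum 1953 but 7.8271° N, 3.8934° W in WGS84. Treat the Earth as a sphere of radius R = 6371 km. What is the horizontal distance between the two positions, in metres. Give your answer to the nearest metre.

640 m

Δφ = 7.8271° − 7.8223° = +0.0048°; Δλ = -3.8934° − -3.8966° = +0.0032°.
1° along a meridian = πR/180 = 111195 m.
ΔN = Δφ × 111195 = 533.7 m; ΔE = Δλ × 111195 × cos(7.8223°) = +0.0032 × 111195 × 0.990695 = 352.5 m.
Distance = √(ΔE² + ΔN²) = √(352.5² + 533.7²) = 639.6 m.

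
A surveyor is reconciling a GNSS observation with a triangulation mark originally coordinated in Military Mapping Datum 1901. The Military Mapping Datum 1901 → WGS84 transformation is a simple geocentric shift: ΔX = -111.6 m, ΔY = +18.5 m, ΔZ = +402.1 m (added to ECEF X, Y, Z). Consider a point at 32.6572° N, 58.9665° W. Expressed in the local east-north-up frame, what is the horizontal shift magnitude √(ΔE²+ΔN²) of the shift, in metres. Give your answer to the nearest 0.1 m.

At φ = 32.6572°, λ = -58.9665°: sin φ = 0.539612, cos φ = 0.841914, sin λ = -0.856866, cos λ = 0.515539.
ΔE = −sin λ·ΔX + cos λ·ΔY = −(-0.856866)·(-111.6) + (0.515539)·(18.5) = -86.09 m.
ΔN = −sin φ cos λ·ΔX − sin φ sin λ·ΔY + cos φ·ΔZ = −(0.539612)(0.515539)(-111.6) − (0.539612)(-0.856866)(18.5) + (0.841914)(402.1) = 378.13 m.
Horizontal magnitude = √(ΔE² + ΔN²) = √((-86.09)² + 378.13²) = 387.81 m.

387.8 m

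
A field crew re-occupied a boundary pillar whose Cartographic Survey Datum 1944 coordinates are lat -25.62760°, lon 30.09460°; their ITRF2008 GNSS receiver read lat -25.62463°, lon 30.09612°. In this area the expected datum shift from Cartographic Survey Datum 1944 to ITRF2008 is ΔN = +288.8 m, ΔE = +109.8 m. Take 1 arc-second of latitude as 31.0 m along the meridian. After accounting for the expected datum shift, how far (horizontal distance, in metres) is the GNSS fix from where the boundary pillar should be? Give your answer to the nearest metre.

61 m

Observed coordinate differences: Δφ = +0.00297°, Δλ = +0.00152°.
Converting to metres (1° lat = 111600 m, cos φ = 0.901624): observed ΔN = 331.5 m, observed ΔE = 152.9 m.
Subtracting the expected shift leaves a residual of 331.5 − (288.8) = 42.7 m north and 152.9 − (109.8) = 43.1 m east.
Residual distance = √(42.7² + 43.1²) = 60.7 m.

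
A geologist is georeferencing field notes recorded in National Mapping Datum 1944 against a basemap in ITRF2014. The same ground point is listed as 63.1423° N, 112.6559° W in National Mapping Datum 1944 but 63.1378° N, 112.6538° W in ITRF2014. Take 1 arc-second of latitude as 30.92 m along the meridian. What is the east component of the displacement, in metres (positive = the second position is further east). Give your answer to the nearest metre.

Δφ = 63.1378° − 63.1423° = -0.0045°; Δλ = -112.6538° − -112.6559° = +0.0021°.
1° of latitude = 3600 × 30.92 = 111312 m.
ΔN = Δφ × 111312 = -500.9 m; ΔE = Δλ × 111312 × cos(63.1423°) = +0.0021 × 111312 × 0.451776 = 105.6 m.

ΔE = 106 m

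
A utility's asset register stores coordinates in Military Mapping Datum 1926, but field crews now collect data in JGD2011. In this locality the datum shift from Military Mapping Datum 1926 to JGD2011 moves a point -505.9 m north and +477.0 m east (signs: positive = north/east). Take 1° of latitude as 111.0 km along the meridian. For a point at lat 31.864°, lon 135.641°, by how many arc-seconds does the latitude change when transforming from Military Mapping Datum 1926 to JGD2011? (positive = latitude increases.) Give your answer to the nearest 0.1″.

Δφ = -16.4″

1° of latitude = 111.0 km, so Δφ = -505.9 / 111000 = -0.0045577° = -16.408″.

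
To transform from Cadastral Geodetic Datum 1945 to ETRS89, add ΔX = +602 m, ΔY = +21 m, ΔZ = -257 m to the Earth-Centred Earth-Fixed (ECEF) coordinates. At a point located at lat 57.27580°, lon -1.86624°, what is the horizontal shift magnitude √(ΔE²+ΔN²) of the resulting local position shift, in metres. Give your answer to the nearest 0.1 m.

645.8 m

At φ = 57.27580°, λ = -1.86624°: sin φ = 0.841283, cos φ = 0.540596, sin λ = -0.032566, cos λ = 0.999470.
ΔE = −sin λ·ΔX + cos λ·ΔY = −(-0.032566)·(602) + (0.999470)·(21) = 40.59 m.
ΔN = −sin φ cos λ·ΔX − sin φ sin λ·ΔY + cos φ·ΔZ = −(0.841283)(0.999470)(602) − (0.841283)(-0.032566)(21) + (0.540596)(-257) = -644.54 m.
Horizontal magnitude = √(ΔE² + ΔN²) = √(40.59² + (-644.54)²) = 645.82 m.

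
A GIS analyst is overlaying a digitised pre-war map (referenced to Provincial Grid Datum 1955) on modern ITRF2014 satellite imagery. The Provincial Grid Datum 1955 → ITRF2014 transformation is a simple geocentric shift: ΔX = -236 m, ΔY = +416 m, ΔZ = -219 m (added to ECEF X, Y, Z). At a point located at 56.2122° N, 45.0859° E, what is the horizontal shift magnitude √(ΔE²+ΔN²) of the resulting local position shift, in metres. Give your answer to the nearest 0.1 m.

At φ = 56.2122°, λ = 45.0859°: sin φ = 0.831103, cos φ = 0.556119, sin λ = 0.708166, cos λ = 0.706046.
ΔE = −sin λ·ΔX + cos λ·ΔY = −(0.708166)·(-236) + (0.706046)·(416) = 460.84 m.
ΔN = −sin φ cos λ·ΔX − sin φ sin λ·ΔY + cos φ·ΔZ = −(0.831103)(0.706046)(-236) − (0.831103)(0.708166)(416) + (0.556119)(-219) = -228.15 m.
Horizontal magnitude = √(ΔE² + ΔN²) = √(460.84² + (-228.15)²) = 514.22 m.

514.2 m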